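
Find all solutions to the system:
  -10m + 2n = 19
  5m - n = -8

no solution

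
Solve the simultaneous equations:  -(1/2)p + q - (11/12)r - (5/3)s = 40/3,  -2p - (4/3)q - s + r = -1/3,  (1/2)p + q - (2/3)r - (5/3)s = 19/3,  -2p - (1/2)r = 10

no solution

Row-reduce:
R1 ← R1 / (-1/2).
R2 ← R2 + 2·R1.
R3 ← R3 − 1/2·R1.
R4 ← R4 + 2·R1.
R2 ← R2 / (-16/3).
R1 ← R1 + 2·R2.
R3 ← R3 − 2·R2.
R4 ← R4 + 4·R2.
R3 ← R3 / (1/6).
R1 ← R1 − 1/12·R3.
R2 ← R2 + 7/8·R3.
R4 ← R4 + 1/3·R3.
Row 4 reduces to 0 = -4, a contradiction. The system is inconsistent.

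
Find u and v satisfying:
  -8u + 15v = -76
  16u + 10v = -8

u = 2, v = -4

Row-reduce the augmented matrix:
R1 ← R1 / (-8).
R2 ← R2 − 16·R1.
R2 ← R2 / (40).
R1 ← R1 + 15/8·R2.
Reading off the reduced rows gives u = 2, v = -4.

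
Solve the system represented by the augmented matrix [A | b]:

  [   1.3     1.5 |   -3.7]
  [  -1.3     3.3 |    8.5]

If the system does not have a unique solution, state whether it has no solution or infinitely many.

x_1 = -4, x_2 = 1

Row-reduce the augmented matrix:
R1 ← R1 / (13/10).
R2 ← R2 + 13/10·R1.
R2 ← R2 / (24/5).
R1 ← R1 − 15/13·R2.
Reading off the reduced rows gives x_1 = -4, x_2 = 1.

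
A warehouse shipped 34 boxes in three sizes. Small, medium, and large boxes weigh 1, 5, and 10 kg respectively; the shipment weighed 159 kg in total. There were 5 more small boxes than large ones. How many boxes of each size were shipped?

Let s = small boxes, m = medium boxes, l = large boxes.
  s + m + l = 34
  10l + s + 5m = 159
  s - l = 5
Row-reduce the augmented matrix:
R2 ← R2 − 1·R1.
R3 ← R3 − 1·R1.
R2 ← R2 / (4).
R1 ← R1 − 1·R2.
R3 ← R3 + 1·R2.
R3 ← R3 / (1/4).
R1 ← R1 + 5/4·R3.
R2 ← R2 − 9/4·R3.
Reading off the reduced rows gives s = 14, m = 11, l = 9.

small boxes: 14, medium boxes: 11, large boxes: 9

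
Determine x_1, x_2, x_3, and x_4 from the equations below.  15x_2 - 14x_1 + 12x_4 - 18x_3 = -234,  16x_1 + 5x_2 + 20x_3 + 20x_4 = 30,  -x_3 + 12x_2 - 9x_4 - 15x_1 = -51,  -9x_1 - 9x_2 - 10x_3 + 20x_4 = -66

Row-reduce the augmented matrix:
R1 ← R1 / (-14).
R2 ← R2 − 16·R1.
R3 ← R3 + 15·R1.
R4 ← R4 + 9·R1.
R2 ← R2 / (155/7).
R1 ← R1 + 15/14·R2.
R3 ← R3 + 57/14·R2.
R4 ← R4 + 261/14·R2.
R3 ← R3 / (2818/155).
R1 ← R1 − 39/31·R3.
R2 ← R2 + 4/155·R3.
R4 ← R4 − 169/155·R3.
R4 ← R4 / (117257/2818).
R1 ← R1 − 5235/2818·R4.
R2 ← R2 − 2114/1409·R4.
R3 ← R3 + 2427/2818·R4.
Reading off the reduced rows gives x_1 = 0, x_2 = -6, x_3 = 6, x_4 = -3.

x_1 = 0, x_2 = -6, x_3 = 6, x_4 = -3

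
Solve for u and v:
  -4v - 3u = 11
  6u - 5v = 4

Row-reduce the augmented matrix:
R1 ← R1 / (-3).
R2 ← R2 − 6·R1.
R2 ← R2 / (-13).
R1 ← R1 − 4/3·R2.
Reading off the reduced rows gives u = -1, v = -2.

u = -1, v = -2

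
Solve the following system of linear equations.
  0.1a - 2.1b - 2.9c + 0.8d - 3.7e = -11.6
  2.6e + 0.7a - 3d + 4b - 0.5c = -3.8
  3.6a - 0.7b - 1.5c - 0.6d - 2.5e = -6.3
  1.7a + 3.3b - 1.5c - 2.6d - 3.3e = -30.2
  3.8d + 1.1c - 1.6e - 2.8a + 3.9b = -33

a = 1, b = -5, c = 1, d = -1, e = 5

Row-reduce the augmented matrix:
R1 ← R1 / (1/10).
R2 ← R2 − 7/10·R1.
R3 ← R3 − 18/5·R1.
R4 ← R4 − 17/10·R1.
R5 ← R5 + 14/5·R1.
R2 ← R2 / (187/10).
R1 ← R1 + 21·R2.
R3 ← R3 − 749/10·R2.
R4 ← R4 − 39·R2.
R5 ← R5 + 549/10·R2.
R3 ← R3 / (4011/170).
R1 ← R1 + 115/17·R3.
R2 ← R2 − 18/17·R3.
R4 ← R4 − 553/85·R3.
R5 ← R5 + 747/34·R3.
R4 ← R4 / (2171/6303).
R1 ← R1 + 1330/6303·R4.
R2 ← R2 + 1442/2101·R4.
R3 ← R3 − 1348/6303·R4.
R5 ← R5 − 11872/2101·R4.
R5 ← R5 / (10043083/151970).
R1 ← R1 + 44780/15197·R5.
R2 ← R2 + 607031/75985·R5.
R3 ← R3 − 260948/75985·R5.
R4 ← R4 + 138709/10855·R5.
Reading off the reduced rows gives a = 1, b = -5, c = 1, d = -1, e = 5.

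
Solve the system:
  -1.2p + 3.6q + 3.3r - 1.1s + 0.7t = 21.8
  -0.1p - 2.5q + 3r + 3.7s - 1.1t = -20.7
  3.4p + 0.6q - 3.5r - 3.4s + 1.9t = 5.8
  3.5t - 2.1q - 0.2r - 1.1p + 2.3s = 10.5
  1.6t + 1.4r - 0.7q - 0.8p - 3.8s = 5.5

Row-reduce the augmented matrix:
R1 ← R1 / (-6/5).
R2 ← R2 + 1/10·R1.
R3 ← R3 − 17/5·R1.
R4 ← R4 + 11/10·R1.
R5 ← R5 + 4/5·R1.
R2 ← R2 / (-14/5).
R1 ← R1 + 3·R2.
R3 ← R3 − 54/5·R2.
R4 ← R4 + 27/5·R2.
R5 ← R5 + 31/10·R2.
R3 ← R3 / (4581/280).
R1 ← R1 + 635/112·R3.
R2 ← R2 + 109/112·R3.
R4 ← R4 + 4749/560·R3.
R5 ← R5 + 855/224·R3.
R4 ← R4 / (18203/91620).
R1 ← R1 + 18469/54972·R4.
R2 ← R2 + 47927/54972·R4.
R3 ← R3 − 6811/13743·R4.
R5 ← R5 + 328177/61080·R4.
R5 ← R5 / (11995451/91015).
R1 ← R1 − 467123/54609·R5.
R2 ← R2 − 1168372/54609·R5.
R3 ← R3 + 654347/54609·R5.
R4 ← R4 − 438794/18203·R5.
Reading off the reduced rows gives p = -3, q = 5, r = -1, s = 0, t = 5.

p = -3, q = 5, r = -1, s = 0, t = 5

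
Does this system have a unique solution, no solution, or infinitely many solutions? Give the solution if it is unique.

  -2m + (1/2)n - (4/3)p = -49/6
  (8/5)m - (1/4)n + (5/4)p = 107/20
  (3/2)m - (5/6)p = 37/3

m = 6, n = -3, p = -4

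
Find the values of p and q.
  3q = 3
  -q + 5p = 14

p = 3, q = 1

Row-reduce the augmented matrix:
Swap R1 and R2.
R1 ← R1 / (5).
R2 ← R2 / (3).
R1 ← R1 + 1/5·R2.
Reading off the reduced rows gives p = 3, q = 1.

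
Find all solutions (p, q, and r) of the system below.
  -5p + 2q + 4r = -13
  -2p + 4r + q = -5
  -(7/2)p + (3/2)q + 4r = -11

Row-reduce:
R1 ← R1 / (-5).
R2 ← R2 + 2·R1.
R3 ← R3 + 7/2·R1.
R2 ← R2 / (1/5).
R1 ← R1 + 2/5·R2.
R3 ← R3 − 1/10·R2.
Row 3 reduces to 0 = -2, a contradiction. The system is inconsistent.

no solution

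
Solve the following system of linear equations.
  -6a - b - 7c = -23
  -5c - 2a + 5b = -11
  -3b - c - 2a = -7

no solution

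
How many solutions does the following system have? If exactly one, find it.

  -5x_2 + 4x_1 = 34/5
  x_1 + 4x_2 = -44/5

x_1 = -4/5, x_2 = -2

Row-reduce the augmented matrix:
R1 ← R1 / (4).
R2 ← R2 − 1·R1.
R2 ← R2 / (21/4).
R1 ← R1 + 5/4·R2.
Reading off the reduced rows gives x_1 = -4/5, x_2 = -2.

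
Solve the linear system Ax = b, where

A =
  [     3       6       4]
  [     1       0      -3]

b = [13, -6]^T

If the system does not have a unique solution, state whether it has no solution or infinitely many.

Row-reduce:
R1 ← R1 / (3).
R2 ← R2 − 1·R1.
R2 ← R2 / (-2).
R1 ← R1 − 2·R2.
Rank is 2 with 3 unknowns, leaving x_3 free.

infinitely many solutions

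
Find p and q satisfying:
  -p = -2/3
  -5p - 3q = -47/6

Row-reduce the augmented matrix:
R1 ← R1 / (-1).
R2 ← R2 + 5·R1.
R2 ← R2 / (-3).
Reading off the reduced rows gives p = 2/3, q = 3/2.

p = 2/3, q = 3/2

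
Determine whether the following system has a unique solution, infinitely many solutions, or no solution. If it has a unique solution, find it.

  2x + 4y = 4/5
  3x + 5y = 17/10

Row-reduce the augmented matrix:
R1 ← R1 / (2).
R2 ← R2 − 3·R1.
R2 ← R2 / (-1).
R1 ← R1 − 2·R2.
Reading off the reduced rows gives x = 7/5, y = -1/2.

x = 7/5, y = -1/2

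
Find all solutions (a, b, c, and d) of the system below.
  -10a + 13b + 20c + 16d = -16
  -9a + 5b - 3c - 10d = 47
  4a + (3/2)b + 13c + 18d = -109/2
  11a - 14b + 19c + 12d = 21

no solution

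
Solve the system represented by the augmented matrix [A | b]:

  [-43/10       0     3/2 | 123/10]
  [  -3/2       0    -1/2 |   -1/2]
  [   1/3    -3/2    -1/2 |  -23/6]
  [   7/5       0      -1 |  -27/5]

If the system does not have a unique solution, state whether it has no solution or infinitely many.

no solution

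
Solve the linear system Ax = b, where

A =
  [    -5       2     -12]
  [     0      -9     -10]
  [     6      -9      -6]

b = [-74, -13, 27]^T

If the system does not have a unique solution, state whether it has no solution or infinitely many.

x_1 = 4, x_2 = -3, x_3 = 4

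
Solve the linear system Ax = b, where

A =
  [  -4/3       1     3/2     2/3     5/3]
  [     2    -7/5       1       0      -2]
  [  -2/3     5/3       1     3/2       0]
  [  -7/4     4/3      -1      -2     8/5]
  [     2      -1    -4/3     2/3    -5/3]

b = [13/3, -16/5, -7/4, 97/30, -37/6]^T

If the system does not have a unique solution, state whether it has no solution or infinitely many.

Row-reduce the augmented matrix:
R1 ← R1 / (-4/3).
R2 ← R2 − 2·R1.
R3 ← R3 + 2/3·R1.
R4 ← R4 + 7/4·R1.
R5 ← R5 − 2·R1.
R2 ← R2 / (1/10).
R1 ← R1 + 3/4·R2.
R3 ← R3 − 7/6·R2.
R4 ← R4 − 1/48·R2.
R5 ← R5 − 1/2·R2.
R3 ← R3 / (-113/3).
R1 ← R1 − 93/4·R3.
R2 ← R2 − 65/2·R3.
R4 ← R4 + 175/48·R3.
R5 ← R5 + 46/3·R3.
R4 ← R4 / (-22423/10848).
R1 ← R1 − 469/904·R4.
R2 ← R2 − 425/452·R4.
R3 ← R3 − 63/226·R4.
R5 ← R5 − 319/339·R4.
R5 ← R5 / (6767/6595).
R1 ← R1 + 10728/6595·R5.
R2 ← R2 + 1020/1319·R5.
R3 ← R3 − 1126/6595·R5.
R4 ← R4 − 148/6595·R5.
Reading off the reduced rows gives x_1 = -2, x_2 = -2, x_3 = 1, x_4 = -1/2, x_5 = 3/2.

x_1 = -2, x_2 = -2, x_3 = 1, x_4 = -1/2, x_5 = 3/2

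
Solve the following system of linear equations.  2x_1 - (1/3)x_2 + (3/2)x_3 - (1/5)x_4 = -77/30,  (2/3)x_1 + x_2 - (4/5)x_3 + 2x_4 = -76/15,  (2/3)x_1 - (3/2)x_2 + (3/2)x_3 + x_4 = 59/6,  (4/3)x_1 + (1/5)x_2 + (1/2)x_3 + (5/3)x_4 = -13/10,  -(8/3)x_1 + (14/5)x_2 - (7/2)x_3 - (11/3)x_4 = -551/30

Row-reduce the augmented matrix:
R1 ← R1 / (2).
R2 ← R2 − 2/3·R1.
R3 ← R3 − 2/3·R1.
R4 ← R4 − 4/3·R1.
R5 ← R5 + 8/3·R1.
R2 ← R2 / (10/9).
R1 ← R1 + 1/6·R2.
R3 ← R3 + 25/18·R2.
R4 ← R4 − 19/45·R2.
R5 ← R5 − 106/45·R2.
R3 ← R3 / (-5/8).
R1 ← R1 − 111/200·R3.
R2 ← R2 + 117/100·R3.
R4 ← R4 + 3/500·R3.
R5 ← R5 − 157/125·R3.
R4 ← R4 / (9184/9375).
R1 ← R1 − 2157/625·R4.
R2 ← R2 + 3108/625·R4.
R3 ← R3 + 146/25·R4.
R5 ← R5 + 9184/9375·R4.
R5 reduces to 0 = 0, so the extra equation is consistent.
Reading off the reduced rows gives x_1 = -4, x_2 = -4, x_3 = 3, x_4 = 2.

x_1 = -4, x_2 = -4, x_3 = 3, x_4 = 2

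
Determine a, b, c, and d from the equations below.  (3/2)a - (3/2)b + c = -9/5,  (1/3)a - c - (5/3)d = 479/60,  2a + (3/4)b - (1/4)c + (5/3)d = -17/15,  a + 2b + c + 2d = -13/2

a = 6/5, b = 2/5, c = -3, d = -11/4

Row-reduce the augmented matrix:
R1 ← R1 / (3/2).
R2 ← R2 − 1/3·R1.
R3 ← R3 − 2·R1.
R4 ← R4 − 1·R1.
R2 ← R2 / (1/3).
R1 ← R1 + 1·R2.
R3 ← R3 − 11/4·R2.
R4 ← R4 − 3·R2.
R3 ← R3 / (17/2).
R1 ← R1 + 3·R3.
R2 ← R2 + 11/3·R3.
R4 ← R4 − 34/3·R3.
R4 ← R4 / (-32/9).
R1 ← R1 − 15/34·R4.
R2 ← R2 − 505/306·R4.
R3 ← R3 − 185/102·R4.
Reading off the reduced rows gives a = 6/5, b = 2/5, c = -3, d = -11/4.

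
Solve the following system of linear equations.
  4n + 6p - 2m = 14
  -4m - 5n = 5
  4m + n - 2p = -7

m = 0, n = -1, p = 3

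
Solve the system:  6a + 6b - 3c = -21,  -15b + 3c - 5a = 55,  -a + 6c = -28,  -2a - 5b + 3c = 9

a = -2, b = -4, c = -5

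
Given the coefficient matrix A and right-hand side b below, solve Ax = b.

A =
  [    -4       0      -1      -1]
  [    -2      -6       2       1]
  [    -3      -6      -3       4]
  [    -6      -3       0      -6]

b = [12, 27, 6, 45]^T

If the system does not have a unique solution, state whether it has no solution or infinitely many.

Row-reduce the augmented matrix:
R1 ← R1 / (-4).
R2 ← R2 + 2·R1.
R3 ← R3 + 3·R1.
R4 ← R4 + 6·R1.
R2 ← R2 / (-6).
R3 ← R3 + 6·R2.
R4 ← R4 + 3·R2.
R3 ← R3 / (-19/4).
R1 ← R1 − 1/4·R3.
R2 ← R2 + 5/12·R3.
R4 ← R4 − 1/4·R3.
R4 ← R4 / (-193/38).
R1 ← R1 − 8/19·R4.
R2 ← R2 + 61/114·R4.
R3 ← R3 + 13/19·R4.
Reading off the reduced rows gives x_1 = -3, x_2 = -3, x_3 = 3, x_4 = -3.

x_1 = -3, x_2 = -3, x_3 = 3, x_4 = -3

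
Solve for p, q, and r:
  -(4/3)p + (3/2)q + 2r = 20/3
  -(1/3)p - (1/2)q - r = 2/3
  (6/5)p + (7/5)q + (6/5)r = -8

Row-reduce the augmented matrix:
R1 ← R1 / (-4/3).
R2 ← R2 + 1/3·R1.
R3 ← R3 − 6/5·R1.
R2 ← R2 / (-7/8).
R1 ← R1 + 9/8·R2.
R3 ← R3 − 11/4·R2.
R3 ← R3 / (-12/7).
R1 ← R1 − 3/7·R3.
R2 ← R2 − 12/7·R3.
Reading off the reduced rows gives p = -5, q = -4, r = 3.

p = -5, q = -4, r = 3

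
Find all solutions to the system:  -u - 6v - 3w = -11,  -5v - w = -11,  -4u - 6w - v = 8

u = -4, v = 2, w = 1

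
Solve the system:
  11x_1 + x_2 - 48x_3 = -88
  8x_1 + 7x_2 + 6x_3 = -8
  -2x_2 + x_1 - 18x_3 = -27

no solution

Row-reduce:
R1 ← R1 / (11).
R2 ← R2 − 8·R1.
R3 ← R3 − 1·R1.
R2 ← R2 / (69/11).
R1 ← R1 − 1/11·R2.
R3 ← R3 + 23/11·R2.
Row 3 reduces to 0 = -1/3, a contradiction. The system is inconsistent.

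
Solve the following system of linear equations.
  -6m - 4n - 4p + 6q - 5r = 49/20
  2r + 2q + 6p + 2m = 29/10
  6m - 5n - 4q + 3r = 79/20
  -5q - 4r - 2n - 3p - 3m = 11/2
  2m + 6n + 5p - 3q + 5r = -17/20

m = -3/2, n = -3/2, p = 1, q = -4/5, r = 3/4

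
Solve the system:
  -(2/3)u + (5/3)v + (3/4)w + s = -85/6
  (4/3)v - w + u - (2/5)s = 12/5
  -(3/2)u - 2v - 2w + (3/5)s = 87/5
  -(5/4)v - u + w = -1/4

Row-reduce the augmented matrix:
R1 ← R1 / (-2/3).
R2 ← R2 − 1·R1.
R3 ← R3 + 3/2·R1.
R4 ← R4 + 1·R1.
R2 ← R2 / (23/6).
R1 ← R1 + 5/2·R2.
R3 ← R3 + 23/4·R2.
R4 ← R4 + 15/4·R2.
R3 ← R3 / (-7/2).
R1 ← R1 + 24/23·R3.
R2 ← R2 − 3/92·R3.
R4 ← R4 + 1/368·R3.
R4 ← R4 / (-39/92).
R1 ← R1 + 18/23·R4.
R2 ← R2 − 33/115·R4.
Reading off the reduced rows gives u = -2, v = -3, w = -6, s = -6.

u = -2, v = -3, w = -6, s = -6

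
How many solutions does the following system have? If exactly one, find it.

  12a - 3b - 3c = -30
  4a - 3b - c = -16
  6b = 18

Row-reduce:
R1 ← R1 / (12).
R2 ← R2 − 4·R1.
R2 ← R2 / (-2).
R1 ← R1 + 1/4·R2.
R3 ← R3 − 6·R2.
Rank is 2 with 3 unknowns, leaving c free.

infinitely many solutions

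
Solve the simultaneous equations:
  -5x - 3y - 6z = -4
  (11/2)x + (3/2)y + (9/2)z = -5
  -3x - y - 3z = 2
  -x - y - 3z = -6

Row-reduce:
R1 ← R1 / (-5).
R2 ← R2 − 11/2·R1.
R3 ← R3 + 3·R1.
R4 ← R4 + 1·R1.
R2 ← R2 / (-9/5).
R1 ← R1 − 3/5·R2.
R3 ← R3 − 4/5·R2.
R4 ← R4 + 2/5·R2.
R3 ← R3 / (-1/3).
R1 ← R1 − 1/2·R3.
R2 ← R2 − 7/6·R3.
R4 ← R4 + 4/3·R3.
Row 4 reduces to 0 = -4, a contradiction. The system is inconsistent.

no solution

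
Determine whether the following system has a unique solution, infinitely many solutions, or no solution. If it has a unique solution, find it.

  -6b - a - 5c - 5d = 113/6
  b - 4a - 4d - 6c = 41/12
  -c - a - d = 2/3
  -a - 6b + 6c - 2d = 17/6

Row-reduce the augmented matrix:
R1 ← R1 / (-1).
R2 ← R2 + 4·R1.
R3 ← R3 + 1·R1.
R4 ← R4 + 1·R1.
R2 ← R2 / (25).
R1 ← R1 − 6·R2.
R3 ← R3 − 6·R2.
R3 ← R3 / (16/25).
R1 ← R1 − 41/25·R3.
R2 ← R2 − 14/25·R3.
R4 ← R4 − 11·R3.
R4 ← R4 / (1/4).
R1 ← R1 − 3/4·R4.
R2 ← R2 − 1/2·R4.
R3 ← R3 − 1/4·R4.
Reading off the reduced rows gives a = 2, b = -5/4, c = -1, d = -5/3.

a = 2, b = -5/4, c = -1, d = -5/3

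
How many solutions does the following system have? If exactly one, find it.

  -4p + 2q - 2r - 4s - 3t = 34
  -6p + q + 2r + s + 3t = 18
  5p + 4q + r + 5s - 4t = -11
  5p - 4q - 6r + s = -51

Row-reduce:
R1 ← R1 / (-4).
R2 ← R2 + 6·R1.
R3 ← R3 − 5·R1.
R4 ← R4 − 5·R1.
R2 ← R2 / (-2).
R1 ← R1 + 1/2·R2.
R3 ← R3 − 13/2·R2.
R4 ← R4 + 3/2·R2.
R3 ← R3 / (59/4).
R1 ← R1 + 3/4·R3.
R2 ← R2 + 5/2·R3.
R4 ← R4 + 49/4·R3.
R4 ← R4 / (569/59).
R1 ← R1 − 24/59·R4.
R2 ← R2 − 21/59·R4.
R3 ← R3 − 91/59·R4.
Rank is 4 with 5 unknowns, leaving t free.

infinitely many solutions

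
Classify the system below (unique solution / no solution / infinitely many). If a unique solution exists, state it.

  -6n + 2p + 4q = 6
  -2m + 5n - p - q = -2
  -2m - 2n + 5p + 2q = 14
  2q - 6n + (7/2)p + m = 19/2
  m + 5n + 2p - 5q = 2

no solution

Row-reduce:
Swap R1 and R2.
R1 ← R1 / (-2).
R3 ← R3 + 2·R1.
R4 ← R4 − 1·R1.
R5 ← R5 − 1·R1.
R2 ← R2 / (-6).
R1 ← R1 + 5/2·R2.
R3 ← R3 + 7·R2.
R4 ← R4 + 7/2·R2.
R5 ← R5 − 15/2·R2.
R3 ← R3 / (11/3).
R1 ← R1 + 1/3·R3.
R2 ← R2 + 1/3·R3.
R4 ← R4 − 11/6·R3.
R5 ← R5 − 4·R3.
Swap R4 and R5.
R4 ← R4 / (29/22).
R1 ← R1 + 29/22·R4.
R2 ← R2 + 9/11·R4.
R3 ← R3 + 5/11·R4.
Row 5 reduces to 0 = 1/2, a contradiction. The system is inconsistent.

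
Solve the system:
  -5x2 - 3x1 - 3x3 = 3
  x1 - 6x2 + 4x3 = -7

infinitely many solutions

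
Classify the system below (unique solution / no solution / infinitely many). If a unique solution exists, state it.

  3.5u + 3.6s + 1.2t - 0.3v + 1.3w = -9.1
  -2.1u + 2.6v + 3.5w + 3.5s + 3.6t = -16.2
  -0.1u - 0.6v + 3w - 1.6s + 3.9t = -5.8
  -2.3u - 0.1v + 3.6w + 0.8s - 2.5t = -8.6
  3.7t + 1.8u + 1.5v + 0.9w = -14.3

Row-reduce the augmented matrix:
R1 ← R1 / (7/2).
R2 ← R2 + 21/10·R1.
R3 ← R3 + 1/10·R1.
R4 ← R4 + 23/10·R1.
R5 ← R5 − 9/5·R1.
R2 ← R2 / (121/50).
R1 ← R1 + 3/35·R2.
R3 ← R3 + 213/350·R2.
R4 ← R4 + 52/175·R2.
R5 ← R5 − 579/350·R2.
R3 ← R3 / (34841/8470).
R1 ← R1 − 443/847·R3.
R2 ← R2 − 214/121·R3.
R4 ← R4 − 42179/8470·R3.
R5 ← R5 + 22821/8470·R3.
R4 ← R4 / (275245/69682).
R1 ← R1 − 43148/34841·R4.
R2 ← R2 − 82593/34841·R4.
R3 ← R3 + 625/34841·R4.
R5 ← R5 + 1004967/174205·R4.
R5 ← R5 / (-49429508/6881125).
R1 ← R1 − 2936027/1376225·R5.
R2 ← R2 − 5481432/1376225·R5.
R3 ← R3 − 65375/55049·R5.
R4 ← R4 + 2529134/1376225·R5.
Reading off the reduced rows gives u = -3, v = -6, w = -4, s = 1, t = 1.

u = -3, v = -6, w = -4, s = 1, t = 1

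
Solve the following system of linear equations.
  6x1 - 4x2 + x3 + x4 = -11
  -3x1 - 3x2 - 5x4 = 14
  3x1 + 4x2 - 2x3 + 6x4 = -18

infinitely many solutions

Row-reduce:
R1 ← R1 / (6).
R2 ← R2 + 3·R1.
R3 ← R3 − 3·R1.
R2 ← R2 / (-5).
R1 ← R1 + 2/3·R2.
R3 ← R3 − 6·R2.
R3 ← R3 / (-19/10).
R1 ← R1 − 1/10·R3.
R2 ← R2 + 1/10·R3.
Rank is 3 with 4 unknowns, leaving x4 free.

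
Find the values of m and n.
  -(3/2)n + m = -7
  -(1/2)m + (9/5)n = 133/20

Row-reduce the augmented matrix:
R2 ← R2 + 1/2·R1.
R2 ← R2 / (21/20).
R1 ← R1 + 3/2·R2.
Reading off the reduced rows gives m = -5/2, n = 3.

m = -5/2, n = 3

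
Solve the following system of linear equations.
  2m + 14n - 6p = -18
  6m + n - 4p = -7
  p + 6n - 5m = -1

no solution

Row-reduce:
R1 ← R1 / (2).
R2 ← R2 − 6·R1.
R3 ← R3 + 5·R1.
R2 ← R2 / (-41).
R1 ← R1 − 7·R2.
R3 ← R3 − 41·R2.
Row 3 reduces to 0 = 1, a contradiction. The system is inconsistent.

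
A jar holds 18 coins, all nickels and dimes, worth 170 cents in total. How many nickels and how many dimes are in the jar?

nickels: 2, dimes: 16

Let n = nickels, d = dimes.
  n + d = 18
  5n + 10d = 170
Row-reduce the augmented matrix:
R2 ← R2 − 5·R1.
R2 ← R2 / (5).
R1 ← R1 − 1·R2.
Reading off the reduced rows gives n = 2, d = 16.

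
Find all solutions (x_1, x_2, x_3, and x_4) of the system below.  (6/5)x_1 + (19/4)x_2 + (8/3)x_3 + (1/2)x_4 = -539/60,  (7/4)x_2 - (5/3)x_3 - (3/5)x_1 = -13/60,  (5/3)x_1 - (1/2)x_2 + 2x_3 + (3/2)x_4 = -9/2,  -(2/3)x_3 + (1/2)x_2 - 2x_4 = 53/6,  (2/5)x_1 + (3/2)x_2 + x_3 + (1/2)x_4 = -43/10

Row-reduce:
R1 ← R1 / (6/5).
R2 ← R2 + 3/5·R1.
R3 ← R3 − 5/3·R1.
R5 ← R5 − 2/5·R1.
R2 ← R2 / (33/8).
R1 ← R1 − 95/24·R2.
R3 ← R3 + 511/72·R2.
R4 ← R4 − 1/2·R2.
R5 ← R5 + 1/12·R2.
R3 ← R3 / (-2029/891).
R1 ← R1 − 755/297·R3.
R2 ← R2 + 8/99·R3.
R4 ← R4 + 62/99·R3.
R5 ← R5 − 31/297·R3.
R4 ← R4 / (-4809/2029).
R1 ← R1 − 6315/4058·R4.
R2 ← R2 − 34/2029·R4.
R3 ← R3 + 1101/2029·R4.
R5 ← R5 − 1603/4058·R4.
Row 5 reduces to 0 = 1/6, a contradiction. The system is inconsistent.

no solution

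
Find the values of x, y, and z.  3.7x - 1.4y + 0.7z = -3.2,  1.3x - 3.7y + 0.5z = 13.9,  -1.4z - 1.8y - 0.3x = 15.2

x = -2, y = -5, z = -4

Row-reduce the augmented matrix:
R1 ← R1 / (37/10).
R2 ← R2 − 13/10·R1.
R3 ← R3 + 3/10·R1.
R2 ← R2 / (-1187/370).
R1 ← R1 + 14/37·R2.
R3 ← R3 + 354/185·R2.
R3 ← R3 / (-17743/11870).
R1 ← R1 − 189/1187·R3.
R2 ← R2 + 94/1187·R3.
Reading off the reduced rows gives x = -2, y = -5, z = -4.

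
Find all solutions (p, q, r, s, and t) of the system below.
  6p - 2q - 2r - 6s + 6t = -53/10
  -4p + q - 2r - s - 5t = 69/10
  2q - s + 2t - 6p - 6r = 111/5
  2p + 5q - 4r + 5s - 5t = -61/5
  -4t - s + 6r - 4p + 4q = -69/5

p = -13/5, q = -5/2, r = -7/4, s = 1/2, t = 4/5

Row-reduce the augmented matrix:
R1 ← R1 / (6).
R2 ← R2 + 4·R1.
R3 ← R3 + 6·R1.
R4 ← R4 − 2·R1.
R5 ← R5 + 4·R1.
R2 ← R2 / (-1/3).
R1 ← R1 + 1/3·R2.
R4 ← R4 − 17/3·R2.
R5 ← R5 − 8/3·R2.
R3 ← R3 / (-8).
R1 ← R1 − 3·R3.
R2 ← R2 − 10·R3.
R4 ← R4 + 60·R3.
R5 ← R5 + 22·R3.
R4 ← R4 / (-51/2).
R1 ← R1 − 11/8·R4.
R2 ← R2 − 25/4·R4.
R3 ← R3 − 7/8·R4.
R5 ← R5 + 103/4·R4.
R5 ← R5 / (932/17).
R1 ← R1 − 8/17·R5.
R2 ← R2 + 129/17·R5.
R3 ← R3 + 66/17·R5.
R4 ← R4 − 56/17·R5.
Reading off the reduced rows gives p = -13/5, q = -5/2, r = -7/4, s = 1/2, t = 4/5.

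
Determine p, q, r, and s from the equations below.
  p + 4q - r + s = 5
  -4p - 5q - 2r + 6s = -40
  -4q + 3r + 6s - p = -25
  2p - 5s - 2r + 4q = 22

Row-reduce the augmented matrix:
R2 ← R2 + 4·R1.
R3 ← R3 + 1·R1.
R4 ← R4 − 2·R1.
R2 ← R2 / (11).
R1 ← R1 − 4·R2.
R4 ← R4 + 4·R2.
R3 ← R3 / (2).
R1 ← R1 − 13/11·R3.
R2 ← R2 + 6/11·R3.
R4 ← R4 + 24/11·R3.
R4 ← R4 / (47/11).
R1 ← R1 + 149/22·R4.
R2 ← R2 − 31/11·R4.
R3 ← R3 − 7/2·R4.
Reading off the reduced rows gives p = -3, q = 4, r = 4, s = -4.

p = -3, q = 4, r = 4, s = -4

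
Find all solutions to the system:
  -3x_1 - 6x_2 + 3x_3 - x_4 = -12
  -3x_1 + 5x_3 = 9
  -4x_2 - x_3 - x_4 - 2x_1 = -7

infinitely many solutions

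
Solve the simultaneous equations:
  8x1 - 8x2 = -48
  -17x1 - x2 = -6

x1 = 0, x2 = 6

From equation 2: x2 = 6 − 17·x1.
Substitute into equation 1 and solve: x1 = 0.
Then x2 = 6.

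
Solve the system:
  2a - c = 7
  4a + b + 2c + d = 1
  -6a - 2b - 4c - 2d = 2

infinitely many solutions

Row-reduce:
R1 ← R1 / (2).
R2 ← R2 − 4·R1.
R3 ← R3 + 6·R1.
R3 ← R3 + 2·R2.
R1 ← R1 + 1/2·R3.
R2 ← R2 − 4·R3.
Rank is 3 with 4 unknowns, leaving d free.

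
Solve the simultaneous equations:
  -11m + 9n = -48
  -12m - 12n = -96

m = 6, n = 2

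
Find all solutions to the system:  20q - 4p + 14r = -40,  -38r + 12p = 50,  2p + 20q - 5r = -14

no solution

Row-reduce:
R1 ← R1 / (-4).
R2 ← R2 − 12·R1.
R3 ← R3 − 2·R1.
R2 ← R2 / (60).
R1 ← R1 + 5·R2.
R3 ← R3 − 30·R2.
Row 3 reduces to 0 = 1, a contradiction. The system is inconsistent.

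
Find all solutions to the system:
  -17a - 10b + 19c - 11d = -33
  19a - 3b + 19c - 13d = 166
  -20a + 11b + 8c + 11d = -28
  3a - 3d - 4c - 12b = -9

a = 6, b = -1, c = 6, d = 5

Row-reduce the augmented matrix:
R1 ← R1 / (-17).
R2 ← R2 − 19·R1.
R3 ← R3 + 20·R1.
R4 ← R4 − 3·R1.
R2 ← R2 / (-241/17).
R1 ← R1 − 10/17·R2.
R3 ← R3 − 387/17·R2.
R4 ← R4 + 234/17·R2.
R3 ← R3 / (12112/241).
R1 ← R1 − 133/241·R3.
R2 ← R2 + 684/241·R3.
R4 ← R4 + 9571/241·R3.
R4 ← R4 / (78007/12112).
R1 ← R1 + 2657/12112·R4.
R2 ← R2 − 2551/3028·R4.
R3 ← R3 + 4019/12112·R4.
Reading off the reduced rows gives a = 6, b = -1, c = 6, d = 5.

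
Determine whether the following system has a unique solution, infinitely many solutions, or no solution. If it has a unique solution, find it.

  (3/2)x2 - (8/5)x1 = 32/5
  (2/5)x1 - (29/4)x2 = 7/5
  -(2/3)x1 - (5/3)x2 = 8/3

Row-reduce:
R1 ← R1 / (-8/5).
R2 ← R2 − 2/5·R1.
R3 ← R3 + 2/3·R1.
R2 ← R2 / (-55/8).
R1 ← R1 + 15/16·R2.
R3 ← R3 + 55/24·R2.
Row 3 reduces to 0 = -1, a contradiction. The system is inconsistent.

no solution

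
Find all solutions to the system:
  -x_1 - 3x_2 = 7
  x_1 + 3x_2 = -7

infinitely many solutions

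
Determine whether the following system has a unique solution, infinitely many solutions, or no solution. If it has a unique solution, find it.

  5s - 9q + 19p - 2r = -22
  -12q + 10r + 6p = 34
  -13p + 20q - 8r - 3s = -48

Row-reduce:
R1 ← R1 / (19).
R2 ← R2 − 6·R1.
R3 ← R3 + 13·R1.
R2 ← R2 / (-174/19).
R1 ← R1 + 9/19·R2.
R3 ← R3 − 263/19·R2.
R3 ← R3 / (583/87).
R1 ← R1 + 19/29·R3.
R2 ← R2 + 101/87·R3.
Rank is 3 with 4 unknowns, leaving s free.

infinitely many solutions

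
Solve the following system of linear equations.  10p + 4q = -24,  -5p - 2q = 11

no solution

Row-reduce:
R1 ← R1 / (10).
R2 ← R2 + 5·R1.
Row 2 reduces to 0 = -1, a contradiction. The system is inconsistent.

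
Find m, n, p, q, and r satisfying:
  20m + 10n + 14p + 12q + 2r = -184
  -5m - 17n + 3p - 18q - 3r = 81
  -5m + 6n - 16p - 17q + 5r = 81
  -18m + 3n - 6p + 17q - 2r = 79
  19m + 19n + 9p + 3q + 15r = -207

m = -5, n = -1, p = -3, q = -2, r = -4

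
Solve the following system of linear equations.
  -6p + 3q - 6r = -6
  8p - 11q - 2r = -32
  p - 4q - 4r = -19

Row-reduce:
R1 ← R1 / (-6).
R2 ← R2 − 8·R1.
R3 ← R3 − 1·R1.
R2 ← R2 / (-7).
R1 ← R1 + 1/2·R2.
R3 ← R3 + 7/2·R2.
Rank is 2 with 3 unknowns, leaving r free.

infinitely many solutions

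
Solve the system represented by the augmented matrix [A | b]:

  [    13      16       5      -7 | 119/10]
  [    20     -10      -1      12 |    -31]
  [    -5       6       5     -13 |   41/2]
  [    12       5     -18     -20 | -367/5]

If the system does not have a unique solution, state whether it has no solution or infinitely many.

x_1 = -6/5, x_2 = 1, x_3 = 3, x_4 = 1/2

Row-reduce the augmented matrix:
R1 ← R1 / (13).
R2 ← R2 − 20·R1.
R3 ← R3 + 5·R1.
R4 ← R4 − 12·R1.
R2 ← R2 / (-450/13).
R1 ← R1 − 16/13·R2.
R3 ← R3 − 158/13·R2.
R4 ← R4 + 127/13·R2.
R3 ← R3 / (871/225).
R1 ← R1 − 17/225·R3.
R2 ← R2 − 113/450·R3.
R4 ← R4 + 9073/450·R3.
R4 ← R4 / (-52310/871).
R1 ← R1 − 367/871·R4.
R2 ← R2 + 138/871·R4.
R3 ← R3 + 1732/871·R4.
Reading off the reduced rows gives x_1 = -6/5, x_2 = 1, x_3 = 3, x_4 = 1/2.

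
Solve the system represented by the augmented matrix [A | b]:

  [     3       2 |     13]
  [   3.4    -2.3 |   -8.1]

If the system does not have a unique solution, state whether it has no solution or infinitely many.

x_1 = 1, x_2 = 5

Row-reduce the augmented matrix:
R1 ← R1 / (3).
R2 ← R2 − 17/5·R1.
R2 ← R2 / (-137/30).
R1 ← R1 − 2/3·R2.
Reading off the reduced rows gives x_1 = 1, x_2 = 5.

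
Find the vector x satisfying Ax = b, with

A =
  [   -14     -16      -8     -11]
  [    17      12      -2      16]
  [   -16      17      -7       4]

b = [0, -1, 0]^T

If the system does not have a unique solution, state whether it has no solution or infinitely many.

Row-reduce:
R1 ← R1 / (-14).
R2 ← R2 − 17·R1.
R3 ← R3 + 16·R1.
R2 ← R2 / (-52/7).
R1 ← R1 − 8/7·R2.
R3 ← R3 − 247/7·R2.
R3 ← R3 / (-107/2).
R1 ← R1 + 16/13·R3.
R2 ← R2 − 41/26·R3.
Rank is 3 with 4 unknowns, leaving x_4 free.

infinitely many solutions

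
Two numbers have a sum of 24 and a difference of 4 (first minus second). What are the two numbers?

Let x = first number, y = second number.
  x + y = 24
  x - y = 4
Row-reduce the augmented matrix:
R2 ← R2 − 1·R1.
R2 ← R2 / (-2).
R1 ← R1 − 1·R2.
Reading off the reduced rows gives x = 14, y = 10.

first number: 14, second number: 10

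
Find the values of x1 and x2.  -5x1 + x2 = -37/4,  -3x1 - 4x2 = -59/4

x1 = 9/4, x2 = 2

From equation 1: x2 = -37/4 + 5·x1.
Substitute into equation 2 and solve: x1 = 9/4.
Then x2 = 2.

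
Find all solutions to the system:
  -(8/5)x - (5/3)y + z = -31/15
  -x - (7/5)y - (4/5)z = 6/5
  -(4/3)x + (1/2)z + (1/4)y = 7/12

Row-reduce the augmented matrix:
R1 ← R1 / (-8/5).
R2 ← R2 + 1·R1.
R3 ← R3 + 4/3·R1.
R2 ← R2 / (-43/120).
R1 ← R1 − 25/24·R2.
R3 ← R3 − 59/36·R2.
R3 ← R3 / (-3535/516).
R1 ← R1 + 205/43·R3.
R2 ← R2 − 171/43·R3.
Reading off the reduced rows gives x = -1, y = 1, z = -2.

x = -1, y = 1, z = -2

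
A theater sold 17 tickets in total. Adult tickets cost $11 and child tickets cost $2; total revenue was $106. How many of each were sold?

Let a = adult tickets, c = child tickets.
  a + c = 17
  11a + 2c = 106
Row-reduce the augmented matrix:
R2 ← R2 − 11·R1.
R2 ← R2 / (-9).
R1 ← R1 − 1·R2.
Reading off the reduced rows gives a = 8, c = 9.

adult tickets: 8, child tickets: 9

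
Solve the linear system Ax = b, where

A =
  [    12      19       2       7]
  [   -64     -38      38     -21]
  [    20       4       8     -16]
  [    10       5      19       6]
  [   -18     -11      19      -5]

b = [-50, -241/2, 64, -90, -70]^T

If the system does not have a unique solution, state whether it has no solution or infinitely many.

no solution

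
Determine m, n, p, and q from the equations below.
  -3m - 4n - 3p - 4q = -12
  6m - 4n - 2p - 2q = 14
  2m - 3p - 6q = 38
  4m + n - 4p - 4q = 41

Row-reduce the augmented matrix:
R1 ← R1 / (-3).
R2 ← R2 − 6·R1.
R3 ← R3 − 2·R1.
R4 ← R4 − 4·R1.
R2 ← R2 / (-12).
R1 ← R1 − 4/3·R2.
R3 ← R3 + 8/3·R2.
R4 ← R4 + 13/3·R2.
R3 ← R3 / (-29/9).
R1 ← R1 − 1/9·R3.
R2 ← R2 − 2/3·R3.
R4 ← R4 + 46/9·R3.
R4 ← R4 / (9/2).
R2 ← R2 + 1/2·R4.
R3 ← R3 − 2·R4.
Reading off the reduced rows gives m = 4, n = 5, p = 0, q = -5.

m = 4, n = 5, p = 0, q = -5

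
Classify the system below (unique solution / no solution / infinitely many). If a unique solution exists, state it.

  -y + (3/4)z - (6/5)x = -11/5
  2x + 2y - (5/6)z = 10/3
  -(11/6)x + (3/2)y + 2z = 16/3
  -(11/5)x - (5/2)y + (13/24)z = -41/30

no solution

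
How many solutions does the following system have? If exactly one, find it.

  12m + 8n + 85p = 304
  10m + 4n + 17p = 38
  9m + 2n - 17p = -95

infinitely many solutions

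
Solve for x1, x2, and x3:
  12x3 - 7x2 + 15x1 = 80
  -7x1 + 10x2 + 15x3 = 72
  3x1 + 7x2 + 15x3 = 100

Row-reduce the augmented matrix:
R1 ← R1 / (15).
R2 ← R2 + 7·R1.
R3 ← R3 − 3·R1.
R2 ← R2 / (101/15).
R1 ← R1 + 7/15·R2.
R3 ← R3 − 42/5·R2.
R3 ← R3 / (-1323/101).
R1 ← R1 − 225/101·R3.
R2 ← R2 − 309/101·R3.
Reading off the reduced rows gives x1 = 4, x2 = 4, x3 = 4.

x1 = 4, x2 = 4, x3 = 4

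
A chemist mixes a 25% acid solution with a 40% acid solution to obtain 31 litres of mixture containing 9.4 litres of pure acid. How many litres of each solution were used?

litres of solution A: 20, litres of solution B: 11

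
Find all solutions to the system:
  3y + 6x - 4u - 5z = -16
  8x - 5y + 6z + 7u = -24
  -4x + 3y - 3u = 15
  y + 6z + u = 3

Row-reduce:
R1 ← R1 / (6).
R2 ← R2 − 8·R1.
R3 ← R3 + 4·R1.
R2 ← R2 / (-9).
R1 ← R1 − 1/2·R2.
R3 ← R3 − 5·R2.
R4 ← R4 − 1·R2.
R3 ← R3 / (100/27).
R1 ← R1 + 7/54·R3.
R2 ← R2 + 38/27·R3.
R4 ← R4 − 200/27·R3.
Row 4 reduces to 0 = -3, a contradiction. The system is inconsistent.

no solution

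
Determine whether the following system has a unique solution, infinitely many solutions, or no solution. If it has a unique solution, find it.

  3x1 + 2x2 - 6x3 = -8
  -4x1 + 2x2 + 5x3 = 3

Row-reduce:
R1 ← R1 / (3).
R2 ← R2 + 4·R1.
R2 ← R2 / (14/3).
R1 ← R1 − 2/3·R2.
Rank is 2 with 3 unknowns, leaving x3 free.

infinitely many solutions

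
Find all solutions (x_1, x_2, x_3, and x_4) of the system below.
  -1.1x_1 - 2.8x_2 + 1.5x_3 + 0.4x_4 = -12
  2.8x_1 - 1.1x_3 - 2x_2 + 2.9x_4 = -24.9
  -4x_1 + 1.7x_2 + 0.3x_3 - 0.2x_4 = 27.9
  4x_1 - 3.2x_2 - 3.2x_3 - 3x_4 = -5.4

Row-reduce the augmented matrix:
R1 ← R1 / (-11/10).
R2 ← R2 − 14/5·R1.
R3 ← R3 + 4·R1.
R4 ← R4 − 4·R1.
R2 ← R2 / (-502/55).
R1 ← R1 − 28/11·R2.
R3 ← R3 − 1307/110·R2.
R4 ← R4 + 736/55·R2.
R3 ← R3 / (-3245/2008).
R1 ← R1 + 152/251·R3.
R2 ← R2 + 299/1004·R3.
R4 ← R4 + 2172/1255·R3.
R4 ← R4 / (-890803/81125).
R1 ← R1 + 9123/16225·R4.
R2 ← R2 + 17269/16225·R4.
R3 ← R3 + 34599/16225·R4.
Reading off the reduced rows gives x_1 = -6, x_2 = 3, x_3 = -6, x_4 = -3.

x_1 = -6, x_2 = 3, x_3 = -6, x_4 = -3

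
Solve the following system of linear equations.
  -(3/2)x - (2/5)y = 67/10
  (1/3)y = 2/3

x = -5, y = 2

Row-reduce the augmented matrix:
R1 ← R1 / (-3/2).
R2 ← R2 / (1/3).
R1 ← R1 − 4/15·R2.
Reading off the reduced rows gives x = -5, y = 2.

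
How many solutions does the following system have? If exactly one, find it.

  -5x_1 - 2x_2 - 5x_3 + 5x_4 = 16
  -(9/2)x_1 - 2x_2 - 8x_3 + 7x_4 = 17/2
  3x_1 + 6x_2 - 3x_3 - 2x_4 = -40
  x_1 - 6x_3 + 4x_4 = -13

no solution

Row-reduce:
R1 ← R1 / (-5).
R2 ← R2 + 9/2·R1.
R3 ← R3 − 3·R1.
R4 ← R4 − 1·R1.
R2 ← R2 / (-1/5).
R1 ← R1 − 2/5·R2.
R3 ← R3 − 24/5·R2.
R4 ← R4 + 2/5·R2.
R3 ← R3 / (-90).
R1 ← R1 + 6·R3.
R2 ← R2 − 35/2·R3.
Row 4 reduces to 0 = 2, a contradiction. The system is inconsistent.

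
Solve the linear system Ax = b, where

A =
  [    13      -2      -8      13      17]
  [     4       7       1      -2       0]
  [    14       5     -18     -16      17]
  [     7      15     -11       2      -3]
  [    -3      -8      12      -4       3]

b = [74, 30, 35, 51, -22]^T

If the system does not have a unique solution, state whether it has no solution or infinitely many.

Row-reduce:
R1 ← R1 / (13).
R2 ← R2 − 4·R1.
R3 ← R3 − 14·R1.
R4 ← R4 − 7·R1.
R5 ← R5 + 3·R1.
R2 ← R2 / (99/13).
R1 ← R1 + 2/13·R2.
R3 ← R3 − 93/13·R2.
R4 ← R4 − 209/13·R2.
R5 ← R5 + 110/13·R2.
R3 ← R3 / (-139/11).
R1 ← R1 + 6/11·R3.
R2 ← R2 − 5/11·R3.
R4 ← R4 + 14·R3.
R5 ← R5 − 14·R3.
R4 ← R4 / (14453/417).
R1 ← R1 − 805/417·R4.
R2 ← R2 + 694/417·R4.
R3 ← R3 − 268/139·R4.
R5 ← R5 + 14453/417·R4.
Row 5 reduces to 0 = -1, a contradiction. The system is inconsistent.

no solution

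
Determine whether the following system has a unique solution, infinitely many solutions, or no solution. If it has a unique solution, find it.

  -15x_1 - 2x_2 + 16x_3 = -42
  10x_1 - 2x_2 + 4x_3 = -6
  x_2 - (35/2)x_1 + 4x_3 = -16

no solution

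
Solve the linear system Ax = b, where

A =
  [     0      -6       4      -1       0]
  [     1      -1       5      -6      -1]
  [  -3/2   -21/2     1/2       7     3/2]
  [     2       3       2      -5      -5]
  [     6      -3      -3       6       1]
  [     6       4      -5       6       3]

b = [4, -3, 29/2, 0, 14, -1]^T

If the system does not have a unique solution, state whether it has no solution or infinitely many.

no solution

Row-reduce:
Swap R1 and R2.
R3 ← R3 + 3/2·R1.
R4 ← R4 − 2·R1.
R5 ← R5 − 6·R1.
R6 ← R6 − 6·R1.
R2 ← R2 / (-6).
R1 ← R1 + 1·R2.
R3 ← R3 + 12·R2.
R4 ← R4 − 5·R2.
R5 ← R5 − 3·R2.
R6 ← R6 − 10·R2.
Swap R3 and R4.
R3 ← R3 / (-14/3).
R1 ← R1 − 13/3·R3.
R2 ← R2 + 2/3·R3.
R5 ← R5 + 31·R3.
R6 ← R6 + 85/3·R3.
Swap R4 and R5.
R4 ← R4 / (15/28).
R1 ← R1 + 3/28·R4.
R2 ← R2 + 5/7·R4.
R3 ← R3 + 37/28·R4.
R6 ← R6 − 81/28·R4.
Swap R5 and R6.
R5 ← R5 / (-591/5).
R1 ← R1 − 8/5·R5.
R2 ← R2 − 109/3·R5.
R3 ← R3 − 1006/15·R5.
R4 ← R4 − 754/15·R5.
Row 6 reduces to 0 = 2, a contradiction. The system is inconsistent.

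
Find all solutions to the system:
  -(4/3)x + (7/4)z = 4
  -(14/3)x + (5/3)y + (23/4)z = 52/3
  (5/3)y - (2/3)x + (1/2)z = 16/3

infinitely many solutions

Row-reduce:
R1 ← R1 / (-4/3).
R2 ← R2 + 14/3·R1.
R3 ← R3 + 2/3·R1.
R2 ← R2 / (5/3).
R3 ← R3 − 5/3·R2.
Rank is 2 with 3 unknowns, leaving z free.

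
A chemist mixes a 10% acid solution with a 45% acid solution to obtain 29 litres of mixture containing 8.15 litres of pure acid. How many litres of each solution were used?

litres of solution A: 14, litres of solution B: 15

Let a = litres of solution A, b = litres of solution B.
  a + b = 29
  (1/10)a + (9/20)b = 163/20
From equation 1: a = 29 − b.
Substitute into equation 2 and solve: b = 15.
Then a = 14.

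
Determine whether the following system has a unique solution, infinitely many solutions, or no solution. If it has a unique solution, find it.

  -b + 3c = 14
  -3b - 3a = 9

infinitely many solutions

Row-reduce:
Swap R1 and R2.
R1 ← R1 / (-3).
R2 ← R2 / (-1).
R1 ← R1 − 1·R2.
Rank is 2 with 3 unknowns, leaving c free.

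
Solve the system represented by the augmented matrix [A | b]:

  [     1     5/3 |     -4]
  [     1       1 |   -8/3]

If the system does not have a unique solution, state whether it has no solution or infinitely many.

x_1 = -2/3, x_2 = -2

From equation 1: x_1 = -4 − 5/3·x_2.
Substitute into equation 2 and solve: x_2 = -2.
Then x_1 = -2/3.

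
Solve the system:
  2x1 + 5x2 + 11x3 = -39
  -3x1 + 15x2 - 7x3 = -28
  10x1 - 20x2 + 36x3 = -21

no solution

Row-reduce:
R1 ← R1 / (2).
R2 ← R2 + 3·R1.
R3 ← R3 − 10·R1.
R2 ← R2 / (45/2).
R1 ← R1 − 5/2·R2.
R3 ← R3 + 45·R2.
Row 3 reduces to 0 = 1, a contradiction. The system is inconsistent.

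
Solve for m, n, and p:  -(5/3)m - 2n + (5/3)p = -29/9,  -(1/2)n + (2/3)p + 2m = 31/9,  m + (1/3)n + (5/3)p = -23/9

Row-reduce the augmented matrix:
R1 ← R1 / (-5/3).
R2 ← R2 − 2·R1.
R3 ← R3 − 1·R1.
R2 ← R2 / (-29/10).
R1 ← R1 − 6/5·R2.
R3 ← R3 + 13/15·R2.
R3 ← R3 / (488/261).
R1 ← R1 − 3/29·R3.
R2 ← R2 + 80/87·R3.
Reading off the reduced rows gives m = 2, n = -2, p = -7/3.

m = 2, n = -2, p = -7/3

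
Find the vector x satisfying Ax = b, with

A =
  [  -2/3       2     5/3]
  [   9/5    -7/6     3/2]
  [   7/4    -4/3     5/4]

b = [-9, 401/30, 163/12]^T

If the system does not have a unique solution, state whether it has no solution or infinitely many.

Row-reduce the augmented matrix:
R1 ← R1 / (-2/3).
R2 ← R2 − 9/5·R1.
R3 ← R3 − 7/4·R1.
R2 ← R2 / (127/30).
R1 ← R1 + 3·R2.
R3 ← R3 − 47/12·R2.
R3 ← R3 / (75/1016).
R1 ← R1 − 445/254·R3.
R2 ← R2 − 180/127·R3.
Reading off the reduced rows gives x_1 = 4, x_2 = -4, x_3 = 1.

x_1 = 4, x_2 = -4, x_3 = 1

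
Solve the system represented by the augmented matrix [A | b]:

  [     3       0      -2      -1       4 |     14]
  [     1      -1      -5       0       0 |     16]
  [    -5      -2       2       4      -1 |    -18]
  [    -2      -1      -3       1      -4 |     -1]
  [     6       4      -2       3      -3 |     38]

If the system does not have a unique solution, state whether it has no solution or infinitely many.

no solution

Row-reduce:
R1 ← R1 / (3).
R2 ← R2 − 1·R1.
R3 ← R3 + 5·R1.
R4 ← R4 + 2·R1.
R5 ← R5 − 6·R1.
R2 ← R2 / (-1).
R3 ← R3 + 2·R2.
R4 ← R4 + 1·R2.
R5 ← R5 − 4·R2.
R3 ← R3 / (22/3).
R1 ← R1 + 2/3·R3.
R2 ← R2 − 13/3·R3.
R5 ← R5 + 46/3·R3.
Swap R4 and R5.
R4 ← R4 / (108/11).
R1 ← R1 + 2/11·R4.
R2 ← R2 + 29/22·R4.
R3 ← R3 − 5/22·R4.
Row 5 reduces to 0 = -3, a contradiction. The system is inconsistent.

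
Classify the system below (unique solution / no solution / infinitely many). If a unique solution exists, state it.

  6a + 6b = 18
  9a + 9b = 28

no solution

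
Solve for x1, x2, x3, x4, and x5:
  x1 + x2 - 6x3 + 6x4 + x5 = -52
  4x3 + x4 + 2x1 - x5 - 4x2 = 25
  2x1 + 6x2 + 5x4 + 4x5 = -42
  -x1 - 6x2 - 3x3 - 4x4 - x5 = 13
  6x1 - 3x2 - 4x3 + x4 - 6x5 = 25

x1 = 2, x2 = -1, x3 = 4, x4 = -4, x5 = -5

Row-reduce the augmented matrix:
R2 ← R2 − 2·R1.
R3 ← R3 − 2·R1.
R4 ← R4 + 1·R1.
R5 ← R5 − 6·R1.
R2 ← R2 / (-6).
R1 ← R1 − 1·R2.
R3 ← R3 − 4·R2.
R4 ← R4 + 5·R2.
R5 ← R5 + 9·R2.
R3 ← R3 / (68/3).
R1 ← R1 + 10/3·R3.
R2 ← R2 + 8/3·R3.
R4 ← R4 + 67/3·R3.
R5 ← R5 − 8·R3.
R4 ← R4 / (-201/68).
R1 ← R1 − 35/17·R4.
R2 ← R2 − 5/34·R4.
R3 ← R3 + 43/68·R4.
R5 ← R5 + 457/34·R4.
R5 ← R5 / (-7585/402).
R1 ← R1 − 901/402·R5.
R2 ← R2 − 251/402·R5.
R3 ← R3 + 215/402·R5.
R4 ← R4 + 170/201·R5.
Reading off the reduced rows gives x1 = 2, x2 = -1, x3 = 4, x4 = -4, x5 = -5.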